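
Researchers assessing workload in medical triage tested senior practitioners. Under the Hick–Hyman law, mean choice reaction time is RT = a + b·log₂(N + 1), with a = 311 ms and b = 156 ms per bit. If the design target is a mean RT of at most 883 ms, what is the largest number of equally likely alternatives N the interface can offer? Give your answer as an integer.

Set 311 + 156·log₂(N + 1) ≤ 883.
log₂(N + 1) ≤ (883 − 311) / 156 = 3.6667.
N + 1 ≤ 2^3.6667 = 12.6995.
N ≤ 11.6995, so the largest integer N is 11.

11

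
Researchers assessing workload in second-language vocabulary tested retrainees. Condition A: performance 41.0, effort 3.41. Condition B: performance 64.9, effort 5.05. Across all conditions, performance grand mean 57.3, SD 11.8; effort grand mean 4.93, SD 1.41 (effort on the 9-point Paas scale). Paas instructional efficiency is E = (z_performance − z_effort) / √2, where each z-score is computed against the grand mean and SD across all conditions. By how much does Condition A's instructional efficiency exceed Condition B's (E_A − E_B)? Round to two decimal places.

Condition A: z_P = (41.0 − 57.3)/11.8 = -1.3814; z_E = (3.41 − 4.93)/1.41 = -1.0780; E_A = (-1.3814 − (-1.0780))/√2 = -0.2145.
Condition B: z_P = (64.9 − 57.3)/11.8 = 0.6441; z_E = (5.05 − 4.93)/1.41 = 0.0851; E_B = (0.6441 − 0.0851)/√2 = 0.3953.
E_A − E_B = -0.2145 − 0.3953 = -0.6098 ≈ -0.61.

-0.61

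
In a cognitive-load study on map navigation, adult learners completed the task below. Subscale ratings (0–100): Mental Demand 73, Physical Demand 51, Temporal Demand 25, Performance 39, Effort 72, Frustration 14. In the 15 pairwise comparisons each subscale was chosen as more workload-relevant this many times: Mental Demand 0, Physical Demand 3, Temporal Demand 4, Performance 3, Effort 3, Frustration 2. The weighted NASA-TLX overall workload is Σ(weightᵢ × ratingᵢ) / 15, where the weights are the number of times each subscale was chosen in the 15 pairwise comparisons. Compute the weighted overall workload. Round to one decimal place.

40.9

The tallies are the weights (they sum to 15).
Weighted sum = 0·73 + 3·51 + 4·25 + 3·39 + 3·72 + 2·14
            = 0 + 153 + 100 + 117 + 216 + 28 = 614.
Overall workload = 614 / 15 = 40.9333 ≈ 40.9.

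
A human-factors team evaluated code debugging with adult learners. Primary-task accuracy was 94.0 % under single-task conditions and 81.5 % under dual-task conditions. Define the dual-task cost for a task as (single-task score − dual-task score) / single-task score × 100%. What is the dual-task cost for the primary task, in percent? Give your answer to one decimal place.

Cost = (94.0 − 81.5) / 94.0 × 100%
     = 12.5000 / 94.0 × 100% = 13.2979%.
≈ 13.3%.

13.3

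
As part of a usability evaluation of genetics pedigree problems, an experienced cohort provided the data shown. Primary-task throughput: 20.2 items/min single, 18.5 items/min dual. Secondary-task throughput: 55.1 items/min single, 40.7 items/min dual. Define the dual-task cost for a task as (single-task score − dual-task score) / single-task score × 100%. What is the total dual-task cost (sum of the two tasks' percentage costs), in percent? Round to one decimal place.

Primary cost = (20.2 − 18.5) / 20.2 × 100% = 8.4158%.
Secondary cost = (55.1 − 40.7) / 55.1 × 100% = 26.1343%.
Total = 8.4158% + 26.1343% = 34.5501% ≈ 34.6%.

34.6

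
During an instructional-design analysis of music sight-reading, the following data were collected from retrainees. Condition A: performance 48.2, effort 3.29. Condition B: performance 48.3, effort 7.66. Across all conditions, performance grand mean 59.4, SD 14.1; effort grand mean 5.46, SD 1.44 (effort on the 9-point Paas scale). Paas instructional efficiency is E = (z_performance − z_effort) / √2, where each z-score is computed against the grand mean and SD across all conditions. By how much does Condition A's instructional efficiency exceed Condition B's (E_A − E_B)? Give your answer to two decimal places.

2.14

Condition A: z_P = (48.2 − 59.4)/14.1 = -0.7943; z_E = (3.29 − 5.46)/1.44 = -1.5069; E_A = (-0.7943 − (-1.5069))/√2 = 0.5039.
Condition B: z_P = (48.3 − 59.4)/14.1 = -0.7872; z_E = (7.66 − 5.46)/1.44 = 1.5278; E_B = (-0.7872 − 1.5278)/√2 = -1.6370.
E_A − E_B = 0.5039 − (-1.6370) = 2.1409 ≈ 2.14.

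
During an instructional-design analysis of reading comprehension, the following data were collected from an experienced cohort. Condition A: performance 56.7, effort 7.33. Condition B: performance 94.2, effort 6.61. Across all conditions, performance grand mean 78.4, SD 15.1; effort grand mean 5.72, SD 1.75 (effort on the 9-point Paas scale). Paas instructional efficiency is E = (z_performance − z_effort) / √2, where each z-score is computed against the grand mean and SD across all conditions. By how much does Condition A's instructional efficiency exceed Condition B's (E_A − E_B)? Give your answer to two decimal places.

-2.05

Condition A: z_P = (56.7 − 78.4)/15.1 = -1.4371; z_E = (7.33 − 5.72)/1.75 = 0.9200; E_A = (-1.4371 − 0.9200)/√2 = -1.6667.
Condition B: z_P = (94.2 − 78.4)/15.1 = 1.0464; z_E = (6.61 − 5.72)/1.75 = 0.5086; E_B = (1.0464 − 0.5086)/√2 = 0.3803.
E_A − E_B = -1.6667 − 0.3803 = -2.0470 ≈ -2.05.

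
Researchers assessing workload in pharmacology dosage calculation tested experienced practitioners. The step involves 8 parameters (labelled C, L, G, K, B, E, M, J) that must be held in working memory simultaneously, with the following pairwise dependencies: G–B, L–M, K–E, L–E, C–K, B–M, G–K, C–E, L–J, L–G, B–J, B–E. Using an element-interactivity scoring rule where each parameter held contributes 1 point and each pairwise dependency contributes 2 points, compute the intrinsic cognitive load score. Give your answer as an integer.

32

Count of parameters held simultaneously: 8.
Count of pairwise dependencies listed: 12.
Element contribution: 8 × 1 = 8.
Interaction contribution: 12 × 2 = 24.
Intrinsic load = 8 + 24 = 32.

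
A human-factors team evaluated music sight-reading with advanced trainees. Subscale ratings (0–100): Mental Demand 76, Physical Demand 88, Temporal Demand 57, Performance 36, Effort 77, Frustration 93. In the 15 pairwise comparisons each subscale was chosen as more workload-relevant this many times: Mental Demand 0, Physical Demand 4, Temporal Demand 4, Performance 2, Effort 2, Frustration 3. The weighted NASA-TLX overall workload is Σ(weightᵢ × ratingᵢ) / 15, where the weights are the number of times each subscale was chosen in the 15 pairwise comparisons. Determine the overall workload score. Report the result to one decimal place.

72.3

The tallies are the weights (they sum to 15).
Weighted sum = 0·76 + 4·88 + 4·57 + 2·36 + 2·77 + 3·93
            = 0 + 352 + 228 + 72 + 154 + 279 = 1085.
Overall workload = 1085 / 15 = 72.3333 ≈ 72.3.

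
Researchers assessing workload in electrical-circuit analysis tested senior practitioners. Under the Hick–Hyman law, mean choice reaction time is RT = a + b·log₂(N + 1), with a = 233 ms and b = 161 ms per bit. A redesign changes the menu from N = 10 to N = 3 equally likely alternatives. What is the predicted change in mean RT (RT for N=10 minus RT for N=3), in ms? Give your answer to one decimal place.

RT(10) = 233 + 161·log₂(11) = 233 + 161·3.4594 = 789.9634 ms.
RT(3) = 233 + 161·log₂(4) = 233 + 161·2.0000 = 555.0000 ms.
Difference = 789.9634 − 555.0000 = 234.9634 ≈ 235.0 ms.

235.0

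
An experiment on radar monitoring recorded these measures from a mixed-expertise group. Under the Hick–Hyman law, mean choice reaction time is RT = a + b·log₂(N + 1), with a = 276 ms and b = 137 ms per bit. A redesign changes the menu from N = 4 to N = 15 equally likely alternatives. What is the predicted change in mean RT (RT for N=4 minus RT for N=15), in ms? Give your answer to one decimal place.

-229.9

RT(4) = 276 + 137·log₂(5) = 276 + 137·2.3219 = 594.1003 ms.
RT(15) = 276 + 137·log₂(16) = 276 + 137·4.0000 = 824.0000 ms.
Difference = 594.1003 − 824.0000 = -229.8997 ≈ -229.9 ms.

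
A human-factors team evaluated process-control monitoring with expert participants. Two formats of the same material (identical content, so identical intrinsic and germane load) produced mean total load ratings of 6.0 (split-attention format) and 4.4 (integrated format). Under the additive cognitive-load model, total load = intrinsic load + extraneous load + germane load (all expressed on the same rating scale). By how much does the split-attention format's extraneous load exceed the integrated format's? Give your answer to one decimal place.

1.6

Intrinsic and germane load are equal across formats, so the difference in total load equals the difference in extraneous load.
Extraneous-load difference = 6.0 − 4.4 = 1.6.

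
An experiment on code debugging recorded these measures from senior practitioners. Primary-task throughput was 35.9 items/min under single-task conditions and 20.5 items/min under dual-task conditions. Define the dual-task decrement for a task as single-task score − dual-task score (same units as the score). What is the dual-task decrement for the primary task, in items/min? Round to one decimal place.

15.4

Decrement = 35.9 − 20.5 = 15.4000 items/min ≈ 15.4 items/min.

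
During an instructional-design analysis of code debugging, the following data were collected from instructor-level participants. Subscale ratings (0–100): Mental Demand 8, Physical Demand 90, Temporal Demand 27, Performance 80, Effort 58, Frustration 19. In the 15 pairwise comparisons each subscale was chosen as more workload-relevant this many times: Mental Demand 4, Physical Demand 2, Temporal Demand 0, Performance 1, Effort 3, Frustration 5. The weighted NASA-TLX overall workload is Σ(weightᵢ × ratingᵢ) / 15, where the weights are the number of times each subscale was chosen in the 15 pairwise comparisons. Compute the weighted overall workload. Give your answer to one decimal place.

The tallies are the weights (they sum to 15).
Weighted sum = 4·8 + 2·90 + 0·27 + 1·80 + 3·58 + 5·19
            = 32 + 180 + 0 + 80 + 174 + 95 = 561.
Overall workload = 561 / 15 = 37.4000 ≈ 37.4.

37.4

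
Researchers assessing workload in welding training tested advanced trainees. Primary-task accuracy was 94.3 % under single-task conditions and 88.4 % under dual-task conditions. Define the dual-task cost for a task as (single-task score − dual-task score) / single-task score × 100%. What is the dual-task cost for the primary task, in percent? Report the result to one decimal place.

6.3

Cost = (94.3 − 88.4) / 94.3 × 100%
     = 5.9000 / 94.3 × 100% = 6.2566%.
≈ 6.3%.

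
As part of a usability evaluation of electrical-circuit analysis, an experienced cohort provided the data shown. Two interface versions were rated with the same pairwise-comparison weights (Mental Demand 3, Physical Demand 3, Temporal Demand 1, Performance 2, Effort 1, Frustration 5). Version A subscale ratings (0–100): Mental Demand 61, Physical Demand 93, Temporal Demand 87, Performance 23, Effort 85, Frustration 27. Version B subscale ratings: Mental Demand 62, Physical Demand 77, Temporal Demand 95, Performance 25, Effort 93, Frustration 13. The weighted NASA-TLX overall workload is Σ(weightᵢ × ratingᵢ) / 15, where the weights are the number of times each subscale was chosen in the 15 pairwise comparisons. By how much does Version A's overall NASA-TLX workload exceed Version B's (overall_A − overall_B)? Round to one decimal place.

Version A weighted sum = 3·61 + 3·93 + 1·87 + 2·23 + 1·85 + 5·27 = 183 + 279 + 87 + 46 + 85 + 135 = 815; overall_A = 815/15 = 54.3333.
Version B weighted sum = 3·62 + 3·77 + 1·95 + 2·25 + 1·93 + 5·13 = 186 + 231 + 95 + 50 + 93 + 65 = 720; overall_B = 720/15 = 48.0000.
Difference = 54.3333 − 48.0000 = 6.3333 ≈ 6.3.

6.3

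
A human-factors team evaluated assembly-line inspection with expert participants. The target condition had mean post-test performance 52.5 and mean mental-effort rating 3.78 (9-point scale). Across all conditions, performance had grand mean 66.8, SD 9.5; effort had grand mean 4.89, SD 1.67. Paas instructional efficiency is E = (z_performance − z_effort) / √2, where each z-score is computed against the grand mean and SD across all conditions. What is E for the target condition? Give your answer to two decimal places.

z_performance = (52.5 − 66.8) / 9.5 = -14.3000 / 9.5 = -1.5053.
z_effort = (3.78 − 4.89) / 1.67 = -1.1100 / 1.67 = -0.6647.
z_P − z_E = -1.5053 − (-0.6647) = -0.8406.
E = -0.8406 / √2 = -0.8406 / 1.41421 = -0.5944 ≈ -0.59.

-0.59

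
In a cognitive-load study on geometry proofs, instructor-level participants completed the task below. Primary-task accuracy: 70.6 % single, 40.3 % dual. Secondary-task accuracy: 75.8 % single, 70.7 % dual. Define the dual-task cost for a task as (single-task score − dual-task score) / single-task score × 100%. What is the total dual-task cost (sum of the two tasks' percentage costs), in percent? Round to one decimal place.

Primary cost = (70.6 − 40.3) / 70.6 × 100% = 42.9178%.
Secondary cost = (75.8 − 70.7) / 75.8 × 100% = 6.7282%.
Total = 42.9178% + 6.7282% = 49.6460% ≈ 49.6%.

49.6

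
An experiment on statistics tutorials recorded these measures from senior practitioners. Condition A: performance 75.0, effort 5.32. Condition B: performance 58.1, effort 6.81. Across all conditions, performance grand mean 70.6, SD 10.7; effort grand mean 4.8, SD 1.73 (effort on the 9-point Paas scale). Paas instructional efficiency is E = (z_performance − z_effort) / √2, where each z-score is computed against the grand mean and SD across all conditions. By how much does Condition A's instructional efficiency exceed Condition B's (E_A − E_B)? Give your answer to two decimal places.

Condition A: z_P = (75.0 − 70.6)/10.7 = 0.4112; z_E = (5.32 − 4.8)/1.73 = 0.3006; E_A = (0.4112 − 0.3006)/√2 = 0.0782.
Condition B: z_P = (58.1 − 70.6)/10.7 = -1.1682; z_E = (6.81 − 4.8)/1.73 = 1.1618; E_B = (-1.1682 − 1.1618)/√2 = -1.6476.
E_A − E_B = 0.0782 − (-1.6476) = 1.7258 ≈ 1.73.

1.73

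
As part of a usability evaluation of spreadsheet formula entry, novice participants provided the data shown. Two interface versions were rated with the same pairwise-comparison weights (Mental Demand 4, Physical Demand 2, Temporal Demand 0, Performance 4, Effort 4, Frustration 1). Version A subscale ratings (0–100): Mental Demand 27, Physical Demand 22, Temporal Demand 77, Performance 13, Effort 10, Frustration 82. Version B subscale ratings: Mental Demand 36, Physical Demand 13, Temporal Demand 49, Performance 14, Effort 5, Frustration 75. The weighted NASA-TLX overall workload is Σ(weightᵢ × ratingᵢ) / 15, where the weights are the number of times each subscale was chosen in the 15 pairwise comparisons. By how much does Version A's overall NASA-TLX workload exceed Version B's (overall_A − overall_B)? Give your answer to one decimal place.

Version A weighted sum = 4·27 + 2·22 + 0·77 + 4·13 + 4·10 + 1·82 = 108 + 44 + 0 + 52 + 40 + 82 = 326; overall_A = 326/15 = 21.7333.
Version B weighted sum = 4·36 + 2·13 + 0·49 + 4·14 + 4·5 + 1·75 = 144 + 26 + 0 + 56 + 20 + 75 = 321; overall_B = 321/15 = 21.4000.
Difference = 21.7333 − 21.4000 = 0.3333 ≈ 0.3.

0.3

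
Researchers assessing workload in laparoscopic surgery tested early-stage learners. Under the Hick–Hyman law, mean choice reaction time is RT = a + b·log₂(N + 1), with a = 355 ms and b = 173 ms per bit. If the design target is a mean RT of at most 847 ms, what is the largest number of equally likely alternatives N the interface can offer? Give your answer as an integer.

6

Set 355 + 173·log₂(N + 1) ≤ 847.
log₂(N + 1) ≤ (847 − 355) / 173 = 2.8439.
N + 1 ≤ 2^2.8439 = 7.1796.
N ≤ 6.1796, so the largest integer N is 6.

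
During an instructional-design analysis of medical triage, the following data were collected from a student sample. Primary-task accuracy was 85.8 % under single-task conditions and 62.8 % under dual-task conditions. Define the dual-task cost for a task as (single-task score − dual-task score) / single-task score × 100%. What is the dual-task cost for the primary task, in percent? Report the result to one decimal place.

26.8

Cost = (85.8 − 62.8) / 85.8 × 100%
     = 23.0000 / 85.8 × 100% = 26.8065%.
≈ 26.8%.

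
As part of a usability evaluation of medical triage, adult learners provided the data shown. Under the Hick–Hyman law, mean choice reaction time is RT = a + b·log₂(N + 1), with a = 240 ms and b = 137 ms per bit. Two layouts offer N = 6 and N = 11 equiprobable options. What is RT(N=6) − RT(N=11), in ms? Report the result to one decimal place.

-106.5

RT(6) = 240 + 137·log₂(7) = 240 + 137·2.8074 = 624.6138 ms.
RT(11) = 240 + 137·log₂(12) = 240 + 137·3.5850 = 731.1450 ms.
Difference = 624.6138 − 731.1450 = -106.5312 ≈ -106.5 ms.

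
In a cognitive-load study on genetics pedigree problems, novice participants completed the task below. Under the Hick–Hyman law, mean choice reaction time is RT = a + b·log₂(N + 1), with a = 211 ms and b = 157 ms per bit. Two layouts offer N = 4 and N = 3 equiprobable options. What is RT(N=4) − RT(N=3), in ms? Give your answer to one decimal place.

RT(4) = 211 + 157·log₂(5) = 211 + 157·2.3219 = 575.5383 ms.
RT(3) = 211 + 157·log₂(4) = 211 + 157·2.0000 = 525.0000 ms.
Difference = 575.5383 − 525.0000 = 50.5383 ≈ 50.5 ms.

50.5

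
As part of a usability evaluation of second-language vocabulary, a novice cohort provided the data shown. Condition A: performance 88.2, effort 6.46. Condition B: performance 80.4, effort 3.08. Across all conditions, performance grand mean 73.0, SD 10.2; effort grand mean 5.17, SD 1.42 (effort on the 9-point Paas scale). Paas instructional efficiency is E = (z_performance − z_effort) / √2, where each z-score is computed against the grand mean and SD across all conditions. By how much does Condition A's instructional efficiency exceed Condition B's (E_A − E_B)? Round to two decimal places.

-1.14

Condition A: z_P = (88.2 − 73.0)/10.2 = 1.4902; z_E = (6.46 − 5.17)/1.42 = 0.9085; E_A = (1.4902 − 0.9085)/√2 = 0.4113.
Condition B: z_P = (80.4 − 73.0)/10.2 = 0.7255; z_E = (3.08 − 5.17)/1.42 = -1.4718; E_B = (0.7255 − (-1.4718))/√2 = 1.5537.
E_A − E_B = 0.4113 − 1.5537 = -1.1424 ≈ -1.14.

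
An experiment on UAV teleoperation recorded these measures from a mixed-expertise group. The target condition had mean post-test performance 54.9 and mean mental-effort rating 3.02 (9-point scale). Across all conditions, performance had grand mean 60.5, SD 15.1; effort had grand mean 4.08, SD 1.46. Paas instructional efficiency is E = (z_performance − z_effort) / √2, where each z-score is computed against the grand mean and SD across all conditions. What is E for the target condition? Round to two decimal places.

z_performance = (54.9 − 60.5) / 15.1 = -5.6000 / 15.1 = -0.3709.
z_effort = (3.02 − 4.08) / 1.46 = -1.0600 / 1.46 = -0.7260.
z_P − z_E = -0.3709 − (-0.7260) = 0.3551.
E = 0.3551 / √2 = 0.3551 / 1.41421 = 0.2511 ≈ 0.25.

0.25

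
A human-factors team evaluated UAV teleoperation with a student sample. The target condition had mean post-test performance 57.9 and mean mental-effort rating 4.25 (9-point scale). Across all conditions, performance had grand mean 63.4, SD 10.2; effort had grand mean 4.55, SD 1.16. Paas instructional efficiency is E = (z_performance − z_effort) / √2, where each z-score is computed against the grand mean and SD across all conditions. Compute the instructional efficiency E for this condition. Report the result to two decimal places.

-0.20

z_performance = (57.9 − 63.4) / 10.2 = -5.5000 / 10.2 = -0.5392.
z_effort = (4.25 − 4.55) / 1.16 = -0.3000 / 1.16 = -0.2586.
z_P − z_E = -0.5392 − (-0.2586) = -0.2806.
E = -0.2806 / √2 = -0.2806 / 1.41421 = -0.1984 ≈ -0.20.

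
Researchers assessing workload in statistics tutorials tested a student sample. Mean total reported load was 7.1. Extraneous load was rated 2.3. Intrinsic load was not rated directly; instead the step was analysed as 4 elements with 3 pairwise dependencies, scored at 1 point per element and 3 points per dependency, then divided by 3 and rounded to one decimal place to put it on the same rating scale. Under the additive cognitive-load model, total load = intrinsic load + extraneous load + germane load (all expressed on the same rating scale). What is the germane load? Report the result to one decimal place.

Intrinsic (element-interactivity): (4 × 1 + 3 × 3) / 3 = 13 / 3 = 4.3333 → 4.3.
germane load = total − intrinsic − extraneous
             = 7.1 − 4.3 − 2.3 = 0.5.

0.5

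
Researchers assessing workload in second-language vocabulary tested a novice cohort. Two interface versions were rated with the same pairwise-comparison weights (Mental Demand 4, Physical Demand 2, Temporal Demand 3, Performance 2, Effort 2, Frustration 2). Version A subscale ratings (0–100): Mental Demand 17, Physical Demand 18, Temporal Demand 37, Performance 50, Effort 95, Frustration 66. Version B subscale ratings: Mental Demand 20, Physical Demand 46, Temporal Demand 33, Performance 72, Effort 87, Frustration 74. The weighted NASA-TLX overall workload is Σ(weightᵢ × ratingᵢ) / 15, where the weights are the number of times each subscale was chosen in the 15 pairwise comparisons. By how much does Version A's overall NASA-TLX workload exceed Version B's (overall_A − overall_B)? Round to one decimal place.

Version A weighted sum = 4·17 + 2·18 + 3·37 + 2·50 + 2·95 + 2·66 = 68 + 36 + 111 + 100 + 190 + 132 = 637; overall_A = 637/15 = 42.4667.
Version B weighted sum = 4·20 + 2·46 + 3·33 + 2·72 + 2·87 + 2·74 = 80 + 92 + 99 + 144 + 174 + 148 = 737; overall_B = 737/15 = 49.1333.
Difference = 42.4667 − 49.1333 = -6.6666 ≈ -6.7.

-6.7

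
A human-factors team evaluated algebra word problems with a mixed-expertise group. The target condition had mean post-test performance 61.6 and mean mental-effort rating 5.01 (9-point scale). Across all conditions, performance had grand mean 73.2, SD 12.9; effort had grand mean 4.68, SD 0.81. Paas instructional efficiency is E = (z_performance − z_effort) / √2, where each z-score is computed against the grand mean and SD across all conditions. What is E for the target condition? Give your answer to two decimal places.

-0.92

z_performance = (61.6 − 73.2) / 12.9 = -11.6000 / 12.9 = -0.8992.
z_effort = (5.01 − 4.68) / 0.81 = 0.3300 / 0.81 = 0.4074.
z_P − z_E = -0.8992 − 0.4074 = -1.3066.
E = -1.3066 / √2 = -1.3066 / 1.41421 = -0.9239 ≈ -0.92.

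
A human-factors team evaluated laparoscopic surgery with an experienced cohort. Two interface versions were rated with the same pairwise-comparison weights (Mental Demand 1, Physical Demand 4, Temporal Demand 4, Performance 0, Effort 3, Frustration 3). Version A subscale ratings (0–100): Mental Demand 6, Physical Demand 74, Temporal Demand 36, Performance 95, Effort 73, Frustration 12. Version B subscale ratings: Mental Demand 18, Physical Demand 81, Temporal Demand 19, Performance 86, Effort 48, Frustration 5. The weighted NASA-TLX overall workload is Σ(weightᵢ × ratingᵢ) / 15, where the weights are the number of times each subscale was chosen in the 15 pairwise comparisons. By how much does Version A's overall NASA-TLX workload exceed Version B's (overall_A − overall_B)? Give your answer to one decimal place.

Version A weighted sum = 1·6 + 4·74 + 4·36 + 0·95 + 3·73 + 3·12 = 6 + 296 + 144 + 0 + 219 + 36 = 701; overall_A = 701/15 = 46.7333.
Version B weighted sum = 1·18 + 4·81 + 4·19 + 0·86 + 3·48 + 3·5 = 18 + 324 + 76 + 0 + 144 + 15 = 577; overall_B = 577/15 = 38.4667.
Difference = 46.7333 − 38.4667 = 8.2666 ≈ 8.3.

8.3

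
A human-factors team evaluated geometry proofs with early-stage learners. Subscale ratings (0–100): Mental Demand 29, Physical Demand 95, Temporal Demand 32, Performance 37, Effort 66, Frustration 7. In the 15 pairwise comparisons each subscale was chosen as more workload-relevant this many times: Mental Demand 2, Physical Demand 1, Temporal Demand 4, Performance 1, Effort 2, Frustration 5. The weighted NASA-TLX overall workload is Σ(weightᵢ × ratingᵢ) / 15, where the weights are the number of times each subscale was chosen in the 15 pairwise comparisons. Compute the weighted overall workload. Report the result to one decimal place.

32.3

The tallies are the weights (they sum to 15).
Weighted sum = 2·29 + 1·95 + 4·32 + 1·37 + 2·66 + 5·7
            = 58 + 95 + 128 + 37 + 132 + 35 = 485.
Overall workload = 485 / 15 = 32.3333 ≈ 32.3.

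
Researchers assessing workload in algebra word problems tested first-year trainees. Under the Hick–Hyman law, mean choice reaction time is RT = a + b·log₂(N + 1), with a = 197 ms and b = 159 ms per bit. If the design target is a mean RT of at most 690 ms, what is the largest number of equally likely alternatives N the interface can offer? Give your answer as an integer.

Set 197 + 159·log₂(N + 1) ≤ 690.
log₂(N + 1) ≤ (690 − 197) / 159 = 3.1006.
N + 1 ≤ 2^3.1006 = 8.5778.
N ≤ 7.5778, so the largest integer N is 7.

7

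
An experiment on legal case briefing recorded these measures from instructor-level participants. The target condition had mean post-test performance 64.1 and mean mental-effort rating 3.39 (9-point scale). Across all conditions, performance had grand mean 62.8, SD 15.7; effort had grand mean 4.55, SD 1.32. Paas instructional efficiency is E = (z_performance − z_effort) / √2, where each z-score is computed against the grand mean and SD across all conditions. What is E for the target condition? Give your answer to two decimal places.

0.68

z_performance = (64.1 − 62.8) / 15.7 = 1.3000 / 15.7 = 0.0828.
z_effort = (3.39 − 4.55) / 1.32 = -1.1600 / 1.32 = -0.8788.
z_P − z_E = 0.0828 − (-0.8788) = 0.9616.
E = 0.9616 / √2 = 0.9616 / 1.41421 = 0.6800 ≈ 0.68.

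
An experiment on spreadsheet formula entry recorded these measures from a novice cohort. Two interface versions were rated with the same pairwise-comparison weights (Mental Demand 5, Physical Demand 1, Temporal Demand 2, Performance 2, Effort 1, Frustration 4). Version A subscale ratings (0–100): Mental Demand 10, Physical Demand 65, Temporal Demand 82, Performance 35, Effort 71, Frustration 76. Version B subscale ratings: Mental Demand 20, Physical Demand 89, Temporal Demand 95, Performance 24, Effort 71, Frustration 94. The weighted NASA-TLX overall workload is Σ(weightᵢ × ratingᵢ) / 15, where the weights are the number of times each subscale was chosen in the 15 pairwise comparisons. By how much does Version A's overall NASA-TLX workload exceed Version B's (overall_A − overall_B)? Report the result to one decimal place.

-10.0

Version A weighted sum = 5·10 + 1·65 + 2·82 + 2·35 + 1·71 + 4·76 = 50 + 65 + 164 + 70 + 71 + 304 = 724; overall_A = 724/15 = 48.2667.
Version B weighted sum = 5·20 + 1·89 + 2·95 + 2·24 + 1·71 + 4·94 = 100 + 89 + 190 + 48 + 71 + 376 = 874; overall_B = 874/15 = 58.2667.
Difference = 48.2667 − 58.2667 = -10.0000 ≈ -10.0.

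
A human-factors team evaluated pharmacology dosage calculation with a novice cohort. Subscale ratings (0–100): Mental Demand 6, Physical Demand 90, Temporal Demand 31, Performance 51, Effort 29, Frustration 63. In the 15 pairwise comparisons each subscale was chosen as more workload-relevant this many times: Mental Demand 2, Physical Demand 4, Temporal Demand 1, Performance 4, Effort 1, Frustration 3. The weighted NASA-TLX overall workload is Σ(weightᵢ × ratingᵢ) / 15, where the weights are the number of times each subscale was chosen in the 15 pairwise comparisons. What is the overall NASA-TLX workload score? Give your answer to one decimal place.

The tallies are the weights (they sum to 15).
Weighted sum = 2·6 + 4·90 + 1·31 + 4·51 + 1·29 + 3·63
            = 12 + 360 + 31 + 204 + 29 + 189 = 825.
Overall workload = 825 / 15 = 55.0000 ≈ 55.0.

55.0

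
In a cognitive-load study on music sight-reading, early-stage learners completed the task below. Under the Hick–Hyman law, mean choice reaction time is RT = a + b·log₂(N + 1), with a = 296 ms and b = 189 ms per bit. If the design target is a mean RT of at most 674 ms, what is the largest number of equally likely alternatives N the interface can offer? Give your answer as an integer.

Set 296 + 189·log₂(N + 1) ≤ 674.
log₂(N + 1) ≤ (674 − 296) / 189 = 2.0000.
N + 1 ≤ 2^2.0000 = 4.0000.
N ≤ 3.0000, so the largest integer N is 3.

3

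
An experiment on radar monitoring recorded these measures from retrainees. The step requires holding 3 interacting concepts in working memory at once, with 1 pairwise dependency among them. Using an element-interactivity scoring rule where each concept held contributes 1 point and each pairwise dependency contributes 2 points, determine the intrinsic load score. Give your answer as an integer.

Element contribution: 3 × 1 = 3.
Interaction contribution: 1 × 2 = 2.
Intrinsic load = 3 + 2 = 5.

5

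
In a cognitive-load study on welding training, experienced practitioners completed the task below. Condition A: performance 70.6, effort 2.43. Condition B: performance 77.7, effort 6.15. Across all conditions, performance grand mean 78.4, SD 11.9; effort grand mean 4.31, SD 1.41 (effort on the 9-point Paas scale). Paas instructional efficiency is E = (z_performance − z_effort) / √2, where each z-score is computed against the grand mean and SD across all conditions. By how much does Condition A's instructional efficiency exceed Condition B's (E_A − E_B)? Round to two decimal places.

1.44

Condition A: z_P = (70.6 − 78.4)/11.9 = -0.6555; z_E = (2.43 − 4.31)/1.41 = -1.3333; E_A = (-0.6555 − (-1.3333))/√2 = 0.4793.
Condition B: z_P = (77.7 − 78.4)/11.9 = -0.0588; z_E = (6.15 − 4.31)/1.41 = 1.3050; E_B = (-0.0588 − 1.3050)/√2 = -0.9644.
E_A − E_B = 0.4793 − (-0.9644) = 1.4437 ≈ 1.44.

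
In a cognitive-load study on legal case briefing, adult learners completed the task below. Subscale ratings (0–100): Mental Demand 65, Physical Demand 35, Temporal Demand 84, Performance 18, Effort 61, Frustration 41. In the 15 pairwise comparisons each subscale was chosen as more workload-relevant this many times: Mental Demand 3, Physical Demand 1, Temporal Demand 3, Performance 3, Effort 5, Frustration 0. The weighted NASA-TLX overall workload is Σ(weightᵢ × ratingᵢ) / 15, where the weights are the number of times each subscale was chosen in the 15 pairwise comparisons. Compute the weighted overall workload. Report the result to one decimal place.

The tallies are the weights (they sum to 15).
Weighted sum = 3·65 + 1·35 + 3·84 + 3·18 + 5·61 + 0·41
            = 195 + 35 + 252 + 54 + 305 + 0 = 841.
Overall workload = 841 / 15 = 56.0667 ≈ 56.1.

56.1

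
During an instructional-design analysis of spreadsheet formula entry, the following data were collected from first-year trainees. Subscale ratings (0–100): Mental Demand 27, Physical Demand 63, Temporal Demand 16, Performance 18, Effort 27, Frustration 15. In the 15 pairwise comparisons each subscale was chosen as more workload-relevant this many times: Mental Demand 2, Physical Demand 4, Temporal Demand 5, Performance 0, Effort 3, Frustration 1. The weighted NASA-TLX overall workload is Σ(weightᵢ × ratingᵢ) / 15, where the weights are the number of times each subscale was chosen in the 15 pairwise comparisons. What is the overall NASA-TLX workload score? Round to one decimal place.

The tallies are the weights (they sum to 15).
Weighted sum = 2·27 + 4·63 + 5·16 + 0·18 + 3·27 + 1·15
            = 54 + 252 + 80 + 0 + 81 + 15 = 482.
Overall workload = 482 / 15 = 32.1333 ≈ 32.1.

32.1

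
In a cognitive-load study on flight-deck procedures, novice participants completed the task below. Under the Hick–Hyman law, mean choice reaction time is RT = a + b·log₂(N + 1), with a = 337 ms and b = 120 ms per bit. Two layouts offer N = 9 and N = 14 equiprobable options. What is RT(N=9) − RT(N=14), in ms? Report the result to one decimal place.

RT(9) = 337 + 120·log₂(10) = 337 + 120·3.3219 = 735.6280 ms.
RT(14) = 337 + 120·log₂(15) = 337 + 120·3.9069 = 805.8280 ms.
Difference = 735.6280 − 805.8280 = -70.2000 ≈ -70.2 ms.

-70.2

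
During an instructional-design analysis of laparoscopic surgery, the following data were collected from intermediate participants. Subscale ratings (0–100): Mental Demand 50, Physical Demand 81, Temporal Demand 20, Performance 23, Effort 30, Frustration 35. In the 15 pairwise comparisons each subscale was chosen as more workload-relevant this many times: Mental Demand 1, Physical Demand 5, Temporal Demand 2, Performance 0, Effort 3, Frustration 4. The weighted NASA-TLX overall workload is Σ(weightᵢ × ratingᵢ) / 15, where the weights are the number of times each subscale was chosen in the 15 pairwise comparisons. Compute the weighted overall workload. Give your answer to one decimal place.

48.3

The tallies are the weights (they sum to 15).
Weighted sum = 1·50 + 5·81 + 2·20 + 0·23 + 3·30 + 4·35
            = 50 + 405 + 40 + 0 + 90 + 140 = 725.
Overall workload = 725 / 15 = 48.3333 ≈ 48.3.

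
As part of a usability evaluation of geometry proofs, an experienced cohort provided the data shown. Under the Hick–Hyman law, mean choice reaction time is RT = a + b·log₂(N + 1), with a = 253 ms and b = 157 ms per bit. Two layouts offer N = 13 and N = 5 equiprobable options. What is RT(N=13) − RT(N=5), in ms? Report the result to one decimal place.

RT(13) = 253 + 157·log₂(14) = 253 + 157·3.8074 = 850.7618 ms.
RT(5) = 253 + 157·log₂(6) = 253 + 157·2.5850 = 658.8450 ms.
Difference = 850.7618 − 658.8450 = 191.9168 ≈ 191.9 ms.

191.9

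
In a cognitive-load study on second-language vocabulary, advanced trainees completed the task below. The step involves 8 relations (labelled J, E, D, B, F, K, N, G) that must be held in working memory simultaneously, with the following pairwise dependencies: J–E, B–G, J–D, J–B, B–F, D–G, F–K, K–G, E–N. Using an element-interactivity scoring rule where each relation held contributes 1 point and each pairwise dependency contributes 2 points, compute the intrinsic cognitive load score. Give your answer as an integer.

26

Count of relations held simultaneously: 8.
Count of pairwise dependencies listed: 9.
Element contribution: 8 × 1 = 8.
Interaction contribution: 9 × 2 = 18.
Intrinsic load = 8 + 18 = 26.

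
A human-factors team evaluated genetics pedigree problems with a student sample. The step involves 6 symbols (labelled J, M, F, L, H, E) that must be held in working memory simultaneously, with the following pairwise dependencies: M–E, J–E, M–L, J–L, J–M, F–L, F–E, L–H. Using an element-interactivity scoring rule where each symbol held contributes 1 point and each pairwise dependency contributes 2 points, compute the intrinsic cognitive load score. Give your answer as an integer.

Count of symbols held simultaneously: 6.
Count of pairwise dependencies listed: 8.
Element contribution: 6 × 1 = 6.
Interaction contribution: 8 × 2 = 16.
Intrinsic load = 6 + 16 = 22.

22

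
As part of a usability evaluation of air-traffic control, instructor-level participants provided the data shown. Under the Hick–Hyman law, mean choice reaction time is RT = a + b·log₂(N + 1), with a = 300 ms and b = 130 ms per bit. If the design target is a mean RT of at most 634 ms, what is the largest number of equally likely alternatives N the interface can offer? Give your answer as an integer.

Set 300 + 130·log₂(N + 1) ≤ 634.
log₂(N + 1) ≤ (634 − 300) / 130 = 2.5692.
N + 1 ≤ 2^2.5692 = 5.9348.
N ≤ 4.9348, so the largest integer N is 4.

4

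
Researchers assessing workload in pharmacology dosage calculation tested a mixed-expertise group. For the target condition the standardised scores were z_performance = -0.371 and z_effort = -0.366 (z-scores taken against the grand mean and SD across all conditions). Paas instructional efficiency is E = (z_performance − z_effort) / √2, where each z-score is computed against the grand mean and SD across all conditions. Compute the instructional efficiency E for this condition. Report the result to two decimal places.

0.00

z_P − z_E = -0.371 − (-0.366) = -0.0050.
E = -0.0050 / √2 = -0.0050 / 1.41421 = -0.0035 ≈ 0.00.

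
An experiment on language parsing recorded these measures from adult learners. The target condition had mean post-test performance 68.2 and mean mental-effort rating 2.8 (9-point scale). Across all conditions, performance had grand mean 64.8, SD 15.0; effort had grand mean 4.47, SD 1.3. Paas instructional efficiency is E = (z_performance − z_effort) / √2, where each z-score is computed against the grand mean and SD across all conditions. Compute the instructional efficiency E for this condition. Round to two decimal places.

z_performance = (68.2 − 64.8) / 15.0 = 3.4000 / 15.0 = 0.2267.
z_effort = (2.8 − 4.47) / 1.3 = -1.6700 / 1.3 = -1.2846.
z_P − z_E = 0.2267 − (-1.2846) = 1.5113.
E = 1.5113 / √2 = 1.5113 / 1.41421 = 1.0687 ≈ 1.07.

1.07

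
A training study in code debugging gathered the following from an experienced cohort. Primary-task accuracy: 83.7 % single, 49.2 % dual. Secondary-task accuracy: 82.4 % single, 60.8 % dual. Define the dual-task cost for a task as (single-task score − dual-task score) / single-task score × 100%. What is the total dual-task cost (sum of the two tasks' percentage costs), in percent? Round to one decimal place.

Primary cost = (83.7 − 49.2) / 83.7 × 100% = 41.2186%.
Secondary cost = (82.4 − 60.8) / 82.4 × 100% = 26.2136%.
Total = 41.2186% + 26.2136% = 67.4322% ≈ 67.4%.

67.4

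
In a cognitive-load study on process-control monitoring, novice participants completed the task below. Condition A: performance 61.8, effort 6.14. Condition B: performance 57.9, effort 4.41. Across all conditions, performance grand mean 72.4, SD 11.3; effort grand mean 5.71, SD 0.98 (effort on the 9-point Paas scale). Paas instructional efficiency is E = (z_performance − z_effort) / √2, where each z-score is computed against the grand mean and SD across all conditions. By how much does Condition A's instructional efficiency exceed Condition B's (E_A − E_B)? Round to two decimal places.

-1.00

Condition A: z_P = (61.8 − 72.4)/11.3 = -0.9381; z_E = (6.14 − 5.71)/0.98 = 0.4388; E_A = (-0.9381 − 0.4388)/√2 = -0.9736.
Condition B: z_P = (57.9 − 72.4)/11.3 = -1.2832; z_E = (4.41 − 5.71)/0.98 = -1.3265; E_B = (-1.2832 − (-1.3265))/√2 = 0.0306.
E_A − E_B = -0.9736 − 0.0306 = -1.0042 ≈ -1.00.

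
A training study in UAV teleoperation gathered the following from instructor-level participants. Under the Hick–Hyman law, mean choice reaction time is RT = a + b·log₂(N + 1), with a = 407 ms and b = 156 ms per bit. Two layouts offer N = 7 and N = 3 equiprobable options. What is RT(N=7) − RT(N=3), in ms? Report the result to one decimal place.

156.0

RT(7) = 407 + 156·log₂(8) = 407 + 156·3.0000 = 875.0000 ms.
RT(3) = 407 + 156·log₂(4) = 407 + 156·2.0000 = 719.0000 ms.
Difference = 875.0000 − 719.0000 = 156.0000 ≈ 156.0 ms.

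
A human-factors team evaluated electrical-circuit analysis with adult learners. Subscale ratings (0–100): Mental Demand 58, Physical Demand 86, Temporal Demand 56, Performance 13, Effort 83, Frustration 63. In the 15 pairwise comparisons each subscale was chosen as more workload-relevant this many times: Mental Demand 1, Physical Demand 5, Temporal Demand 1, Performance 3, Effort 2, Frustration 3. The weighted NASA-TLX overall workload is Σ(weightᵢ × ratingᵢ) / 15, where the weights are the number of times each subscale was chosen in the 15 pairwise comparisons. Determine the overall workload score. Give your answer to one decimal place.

62.5

The tallies are the weights (they sum to 15).
Weighted sum = 1·58 + 5·86 + 1·56 + 3·13 + 2·83 + 3·63
            = 58 + 430 + 56 + 39 + 166 + 189 = 938.
Overall workload = 938 / 15 = 62.5333 ≈ 62.5.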